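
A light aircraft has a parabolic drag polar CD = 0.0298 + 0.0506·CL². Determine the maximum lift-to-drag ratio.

(L/D)max = 12.9

For CD = CD0 + K·CL², (L/D)max occurs at CL* = √(CD0/K) and equals 1/(2√(K·CD0)).
(L/D)max = 1/(2√(0.0506 × 0.0298)) = 1/(2 × 0.03883) = 12.9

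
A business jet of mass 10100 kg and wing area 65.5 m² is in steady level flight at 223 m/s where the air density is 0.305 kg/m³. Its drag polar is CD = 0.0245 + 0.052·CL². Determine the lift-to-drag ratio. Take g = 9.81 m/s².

L/D = 7.51

In steady level flight, lift balances weight: W = mg = 10100 × 9.81 = 99081 N.
Dynamic pressure q = 0.5 × 0.305 × 223² = 7584 Pa.
Required CL = L/(qS) = 99081/(7584·65.5) = 0.1995.
CD = 0.0245 + 0.052 × 0.1995² = 0.02657.
L/D = CL/CD = 0.1995 / 0.02657 = 7.51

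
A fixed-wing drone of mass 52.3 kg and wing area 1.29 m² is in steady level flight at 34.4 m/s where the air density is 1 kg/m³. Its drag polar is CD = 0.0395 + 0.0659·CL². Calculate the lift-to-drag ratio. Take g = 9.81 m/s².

L/D = 9.7

Weight W = mg = 52.3 × 9.81 = 513.06 N; in level flight L = W.
Dynamic pressure q = 0.5 × 1 × 34.4² = 591.7 Pa.
CL = 2W/(ρv²S) = 2×513.06/(1×34.4²×1.29) = 0.6722.
CD = 0.0395 + 0.0659 × 0.6722² = 0.06928.
L/D = CL/CD = 0.6722 / 0.06928 = 9.7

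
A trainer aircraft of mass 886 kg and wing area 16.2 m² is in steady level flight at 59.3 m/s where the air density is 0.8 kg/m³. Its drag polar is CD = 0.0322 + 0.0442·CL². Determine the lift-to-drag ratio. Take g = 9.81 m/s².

In steady level flight, lift balances weight: W = mg = 886 × 9.81 = 8691.7 N.
q = ½ρv² = ½ × 0.8 × 59.3² = 1407 Pa.
CL = 2W/(ρv²S) = 2×8691.7/(0.8×59.3²×16.2) = 0.3814.
CD = 0.0322 + 0.0442 × 0.3814² = 0.03863.
L/D = CL/CD = 0.3814 / 0.03863 = 9.87

L/D = 9.87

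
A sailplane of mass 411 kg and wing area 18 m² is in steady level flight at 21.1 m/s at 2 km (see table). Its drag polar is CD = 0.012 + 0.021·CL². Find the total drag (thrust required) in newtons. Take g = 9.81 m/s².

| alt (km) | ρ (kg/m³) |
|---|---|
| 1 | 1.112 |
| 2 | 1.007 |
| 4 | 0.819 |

At 2 km, from the table: ρ = 1.007 kg/m³.
Level flight ⇒ L = W = m·g = 411 × 9.81 = 4031.9 N.
Dynamic pressure q = 0.5 × 1.007 × 21.1² = 224.2 Pa.
Required CL = L/(qS) = 4031.9/(224.2·18) = 0.9992.
CD = 0.012 + 0.021 × 0.9992² = 0.03297.
D = q·S·CD = 224.2 × 18 × 0.03297 = 133 N

D = 133 N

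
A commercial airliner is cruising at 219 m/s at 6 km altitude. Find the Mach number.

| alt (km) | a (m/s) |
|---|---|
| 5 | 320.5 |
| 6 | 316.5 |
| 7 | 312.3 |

At 6 km, from the table: a = 316.5 m/s.
M = v/a = 219 / 316.5 = 0.692

M = 0.692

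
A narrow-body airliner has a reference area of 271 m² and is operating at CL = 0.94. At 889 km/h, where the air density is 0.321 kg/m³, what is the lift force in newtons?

L = 2.49×10^6 N

Convert speed: v = 889 km/h ÷ 3.6 = 246.9 m/s.
L = ½ρv²S·CL = ½ × 0.321 × 246.9² × 271 × 0.94 = 2.49×10^6 N ≈ 2490 kN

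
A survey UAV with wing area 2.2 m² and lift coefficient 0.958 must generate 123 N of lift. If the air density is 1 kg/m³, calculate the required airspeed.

v = 10.8 m/s

L = ½ρv²S·CL ⇒ v = √(2L/(ρ·S·CL))
v = √(2 × 123 / (1 × 2.2 × 0.958)) = √116.7 = 10.8 m/s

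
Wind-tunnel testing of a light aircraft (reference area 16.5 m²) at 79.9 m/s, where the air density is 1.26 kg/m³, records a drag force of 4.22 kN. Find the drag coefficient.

From D = ½ρv²S·CD, rearranging gives CD = 2D/(ρv²S).
CD = 2 × 4220 / (1.26 × 79.9² × 16.5) = 0.0636

CD = 0.0636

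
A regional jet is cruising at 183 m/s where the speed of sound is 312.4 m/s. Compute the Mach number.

M = v/a = 183 / 312.4 = 0.586

M = 0.586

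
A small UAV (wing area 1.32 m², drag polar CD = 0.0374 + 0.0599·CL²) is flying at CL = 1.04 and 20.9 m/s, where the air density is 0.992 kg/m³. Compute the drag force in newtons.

D = 29.2 N

CD = 0.0374 + 0.0599 × 1.04² = 0.1022
D = ½ρv²S·CD = ½ × 0.992 × 20.9² × 1.32 × 0.1022 = 29.2 N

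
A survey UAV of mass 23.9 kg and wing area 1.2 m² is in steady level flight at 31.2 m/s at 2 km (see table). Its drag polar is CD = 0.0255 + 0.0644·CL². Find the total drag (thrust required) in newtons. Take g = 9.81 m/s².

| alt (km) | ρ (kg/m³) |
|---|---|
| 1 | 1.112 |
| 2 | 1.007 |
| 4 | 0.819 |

At 2 km, from the table: ρ = 1.007 kg/m³.
Weight W = mg = 23.9 × 9.81 = 234.46 N; in level flight L = W.
q = ½ρv² = ½ × 1.007 × 31.2² = 490.1 Pa.
Required CL = L/(qS) = 234.46/(490.1·1.2) = 0.3986.
CD = 0.0255 + 0.0644 × 0.3986² = 0.03573.
D = q·S·CD = 490.1 × 1.2 × 0.03573 = 21.02 N

D = 21 N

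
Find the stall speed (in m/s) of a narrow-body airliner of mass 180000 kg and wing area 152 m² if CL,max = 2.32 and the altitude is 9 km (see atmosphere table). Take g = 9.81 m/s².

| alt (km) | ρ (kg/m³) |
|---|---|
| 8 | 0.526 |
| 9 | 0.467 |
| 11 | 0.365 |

V_stall = 146 m/s

At 9 km, from the table: ρ = 0.467 kg/m³.
Weight W = mg = 180000 × 9.81 = 1.766×10^6 N.
V_stall = √(2W/(ρ·S·CL,max)) = √(2 × 1.766×10^6 / (0.467 × 152 × 2.32))
V_stall = √21440 = 146 m/s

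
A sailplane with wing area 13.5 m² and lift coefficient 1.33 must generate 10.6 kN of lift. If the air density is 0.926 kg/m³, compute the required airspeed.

v = 35.7 m/s

L = ½ρv²S·CL ⇒ v = √(2L/(ρ·S·CL))
v = √(2 × 10600 / (0.926 × 13.5 × 1.33)) = √1275 = 35.7 m/s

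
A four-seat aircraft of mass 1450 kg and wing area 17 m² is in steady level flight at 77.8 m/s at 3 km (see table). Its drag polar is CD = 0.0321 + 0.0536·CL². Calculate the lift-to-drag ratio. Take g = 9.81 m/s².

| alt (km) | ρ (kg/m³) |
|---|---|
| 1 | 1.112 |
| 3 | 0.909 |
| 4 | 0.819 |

At 3 km, from the table: ρ = 0.909 kg/m³.
Weight W = mg = 1450 × 9.81 = 14224 N; in level flight L = W.
Dynamic pressure q = 0.5 × 0.909 × 77.8² = 2751 Pa.
Required CL = L/(qS) = 14224/(2751·17) = 0.3042.
CD = 0.0321 + 0.0536 × 0.3042² = 0.03706.
L/D = CL/CD = 0.3042 / 0.03706 = 8.21

L/D = 8.21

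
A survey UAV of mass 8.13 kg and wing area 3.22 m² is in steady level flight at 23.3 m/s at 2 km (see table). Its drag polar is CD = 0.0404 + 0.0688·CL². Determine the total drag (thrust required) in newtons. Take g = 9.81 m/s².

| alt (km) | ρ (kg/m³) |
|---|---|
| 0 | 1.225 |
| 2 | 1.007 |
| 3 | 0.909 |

D = 36.1 N

At 2 km, from the table: ρ = 1.007 kg/m³.
In steady level flight, lift balances weight: W = mg = 8.13 × 9.81 = 79.755 N.
q = ½ρv² = ½ × 1.007 × 23.3² = 273.3 Pa.
Required CL = L/(qS) = 79.755/(273.3·3.22) = 0.09061.
CD = 0.0404 + 0.0688 × 0.09061² = 0.04096.
D = q·S·CD = 273.3 × 3.22 × 0.04096 = 36.06 N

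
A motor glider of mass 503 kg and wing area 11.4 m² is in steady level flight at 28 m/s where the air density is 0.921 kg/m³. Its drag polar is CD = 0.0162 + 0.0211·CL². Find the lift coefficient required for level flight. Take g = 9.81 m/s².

Weight W = mg = 503 × 9.81 = 4934.4 N; in level flight L = W.
q = ½ρv² = ½ × 0.921 × 28² = 361 Pa.
CL = W/(q·S) = 4934.4 / (361 × 11.4) = 1.199.

CL = 1.2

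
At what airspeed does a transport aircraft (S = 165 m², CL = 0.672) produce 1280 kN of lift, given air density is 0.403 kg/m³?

L = ½ρv²S·CL ⇒ v = √(2L/(ρ·S·CL))
v = √(2 × 1.28×10^6 / (0.403 × 165 × 0.672)) = √57290 = 239 m/s

v = 239 m/s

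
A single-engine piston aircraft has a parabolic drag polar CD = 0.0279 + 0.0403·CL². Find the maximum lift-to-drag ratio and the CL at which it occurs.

(L/D)max = 14.9, at CL = 0.832

For CD = CD0 + K·CL², (L/D)max occurs at CL* = √(CD0/K) and equals 1/(2√(K·CD0)).
(L/D)max = 1/(2√(0.0403 × 0.0279)) = 1/(2 × 0.03353) = 14.9
CL* = √(0.0279/0.0403) = 0.832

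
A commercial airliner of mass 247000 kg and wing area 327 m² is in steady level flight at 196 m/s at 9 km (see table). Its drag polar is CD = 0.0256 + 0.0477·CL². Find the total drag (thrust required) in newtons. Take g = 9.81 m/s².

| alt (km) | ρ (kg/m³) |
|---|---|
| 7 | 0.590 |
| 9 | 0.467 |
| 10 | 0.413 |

At 9 km, from the table: ρ = 0.467 kg/m³.
Weight W = mg = 247000 × 9.81 = 2.4231×10^6 N; in level flight L = W.
q = ½ρv² = ½ × 0.467 × 196² = 8970 Pa.
CL = 2W/(ρv²S) = 2×2.4231×10^6/(0.467×196²×327) = 0.8261.
CD = 0.0256 + 0.0477 × 0.8261² = 0.05815.
D = q·S·CD = 8970 × 327 × 0.05815 = 1.706×10^5 N

D = 1.71×10^5 N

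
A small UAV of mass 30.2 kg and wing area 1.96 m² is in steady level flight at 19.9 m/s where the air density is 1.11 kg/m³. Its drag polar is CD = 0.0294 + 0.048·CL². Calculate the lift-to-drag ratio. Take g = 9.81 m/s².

L/D = 13.2

Level flight ⇒ L = W = m·g = 30.2 × 9.81 = 296.26 N.
q = ½ρv² = ½ × 1.11 × 19.9² = 219.8 Pa.
Required CL = L/(qS) = 296.26/(219.8·1.96) = 0.6877.
CD = 0.0294 + 0.048 × 0.6877² = 0.0521.
L/D = CL/CD = 0.6877 / 0.0521 = 13.2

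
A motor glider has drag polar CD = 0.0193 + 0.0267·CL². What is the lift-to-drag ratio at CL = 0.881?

CD = 0.0193 + 0.0267 × 0.881² = 0.04002
L/D = CL/CD = 0.881 / 0.04002 = 22

L/D = 22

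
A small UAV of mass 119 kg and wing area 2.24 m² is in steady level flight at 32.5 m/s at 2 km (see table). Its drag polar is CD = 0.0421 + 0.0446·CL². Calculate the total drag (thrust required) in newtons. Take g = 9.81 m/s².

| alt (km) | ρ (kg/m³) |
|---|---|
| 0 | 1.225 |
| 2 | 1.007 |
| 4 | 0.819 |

At 2 km, from the table: ρ = 1.007 kg/m³.
Weight W = mg = 119 × 9.81 = 1167.4 N; in level flight L = W.
q = ½ρv² = ½ × 1.007 × 32.5² = 531.8 Pa.
Required CL = L/(qS) = 1167.4/(531.8·2.24) = 0.9799.
CD = 0.0421 + 0.0446 × 0.9799² = 0.08493.
D = q·S·CD = 531.8 × 2.24 × 0.08493 = 101.2 N

D = 101 N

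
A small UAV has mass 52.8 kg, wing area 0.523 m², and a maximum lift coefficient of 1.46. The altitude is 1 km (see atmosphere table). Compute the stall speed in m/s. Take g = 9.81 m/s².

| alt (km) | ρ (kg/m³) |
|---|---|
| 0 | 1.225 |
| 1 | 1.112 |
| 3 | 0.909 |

V_stall = 34.9 m/s

At 1 km, from the table: ρ = 1.112 kg/m³.
At stall, lift equals weight: L = W = m·g = 52.8 × 9.81 = 518 N.
From L = ½ρV²S·CL,max = W: V_stall = √(2W/(ρSCL,max)) = √(2·518/(1.112·0.523·1.46))
V_stall = √1220 = 34.9 m/s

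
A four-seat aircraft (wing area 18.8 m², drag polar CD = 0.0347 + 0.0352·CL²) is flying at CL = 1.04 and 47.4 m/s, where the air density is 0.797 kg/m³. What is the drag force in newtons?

D = 1220 N

CD = 0.0347 + 0.0352 × 1.04² = 0.07277
D = ½ρv²S·CD = ½ × 0.797 × 47.4² × 18.8 × 0.07277 = 1220 N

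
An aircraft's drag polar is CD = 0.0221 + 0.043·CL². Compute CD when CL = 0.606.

CD = 0.0379

CD = 0.0221 + 0.043 × 0.606² = 0.0221 + 0.01579 = 0.0379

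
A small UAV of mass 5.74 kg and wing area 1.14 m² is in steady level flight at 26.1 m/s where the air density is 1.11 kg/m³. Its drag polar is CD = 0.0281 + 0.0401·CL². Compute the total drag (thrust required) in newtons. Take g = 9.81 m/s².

D = 12.4 N

Level flight ⇒ L = W = m·g = 5.74 × 9.81 = 56.309 N.
q = ½ρv² = ½ × 1.11 × 26.1² = 378.1 Pa.
CL = W/(q·S) = 56.309 / (378.1 × 1.14) = 0.1306.
CD = 0.0281 + 0.0401 × 0.1306² = 0.02878.
D = q·S·CD = 378.1 × 1.14 × 0.02878 = 12.41 N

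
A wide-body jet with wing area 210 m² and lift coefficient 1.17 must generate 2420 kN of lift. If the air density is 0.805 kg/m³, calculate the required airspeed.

L = ½ρv²S·CL ⇒ v = √(2L/(ρ·S·CL))
v = √(2 × 2.42×10^6 / (0.805 × 210 × 1.17)) = √24470 = 156 m/s

v = 156 m/s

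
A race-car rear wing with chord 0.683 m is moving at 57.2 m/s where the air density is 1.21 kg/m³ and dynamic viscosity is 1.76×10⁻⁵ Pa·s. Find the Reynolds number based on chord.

Re = ρ·v·c/μ = 1.21 × 57.2 × 0.683 / (1.76×10⁻⁵) = 2.69×10^6

Re = 2.69×10^6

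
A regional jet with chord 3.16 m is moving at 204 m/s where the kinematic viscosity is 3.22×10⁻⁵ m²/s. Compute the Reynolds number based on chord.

Re = v·c/ν = 204 × 3.16 / (3.22×10⁻⁵) = 2×10^7

Re = 2×10^7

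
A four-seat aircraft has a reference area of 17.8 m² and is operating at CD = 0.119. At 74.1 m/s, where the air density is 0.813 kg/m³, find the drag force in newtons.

D = 4730 N

D = ½ρv²S·CD = ½ × 0.813 × 74.1² × 17.8 × 0.119 = 4730 N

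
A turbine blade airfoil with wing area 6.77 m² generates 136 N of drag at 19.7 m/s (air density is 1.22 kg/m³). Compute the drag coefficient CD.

From D = ½ρv²S·CD, rearranging gives CD = 2D/(ρv²S).
CD = 2 × 136 / (1.22 × 19.7² × 6.77) = 0.0849

CD = 0.0849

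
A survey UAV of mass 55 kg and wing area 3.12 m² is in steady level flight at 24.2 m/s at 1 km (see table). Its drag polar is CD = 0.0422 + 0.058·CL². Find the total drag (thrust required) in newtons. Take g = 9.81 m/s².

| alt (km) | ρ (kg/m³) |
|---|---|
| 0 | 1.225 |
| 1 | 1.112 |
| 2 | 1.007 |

At 1 km, from the table: ρ = 1.112 kg/m³.
In steady level flight, lift balances weight: W = mg = 55 × 9.81 = 539.55 N.
Dynamic pressure q = 0.5 × 1.112 × 24.2² = 325.6 Pa.
CL = 2W/(ρv²S) = 2×539.55/(1.112×24.2²×3.12) = 0.5311.
CD = 0.0422 + 0.058 × 0.5311² = 0.05856.
D = q·S·CD = 325.6 × 3.12 × 0.05856 = 59.49 N

D = 59.5 N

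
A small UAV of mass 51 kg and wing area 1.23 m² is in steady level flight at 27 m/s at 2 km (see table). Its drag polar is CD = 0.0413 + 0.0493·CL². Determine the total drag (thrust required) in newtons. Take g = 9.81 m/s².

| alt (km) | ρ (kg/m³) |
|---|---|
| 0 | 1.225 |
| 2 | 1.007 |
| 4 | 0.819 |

D = 46 N

At 2 km, from the table: ρ = 1.007 kg/m³.
In steady level flight, lift balances weight: W = mg = 51 × 9.81 = 500.31 N.
q = ½ρv² = ½ × 1.007 × 27² = 367.1 Pa.
CL = W/(q·S) = 500.31 / (367.1 × 1.23) = 1.108.
CD = 0.0413 + 0.0493 × 1.108² = 0.1018.
D = q·S·CD = 367.1 × 1.23 × 0.1018 = 45.98 N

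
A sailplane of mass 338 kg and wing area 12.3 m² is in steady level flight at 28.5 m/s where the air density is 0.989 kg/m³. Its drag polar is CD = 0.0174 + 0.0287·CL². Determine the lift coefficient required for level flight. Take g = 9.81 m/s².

CL = 0.671

In steady level flight, lift balances weight: W = mg = 338 × 9.81 = 3315.8 N.
q = ½ρv² = ½ × 0.989 × 28.5² = 401.7 Pa.
Required CL = L/(qS) = 3315.8/(401.7·12.3) = 0.6712.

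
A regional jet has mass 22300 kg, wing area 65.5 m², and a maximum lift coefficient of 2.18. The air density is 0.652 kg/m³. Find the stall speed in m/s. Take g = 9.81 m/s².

V_stall = 68.6 m/s

Weight W = mg = 22300 × 9.81 = 2.188×10^5 N.
From L = ½ρV²S·CL,max = W: V_stall = √(2W/(ρSCL,max)) = √(2·2.188×10^5/(0.652·65.5·2.18))
V_stall = √4700 = 68.6 m/s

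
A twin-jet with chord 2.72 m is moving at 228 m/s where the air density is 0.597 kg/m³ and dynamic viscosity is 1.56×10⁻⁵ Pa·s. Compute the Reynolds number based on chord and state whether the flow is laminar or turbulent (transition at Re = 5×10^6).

Re = ρ·v·c/μ = 0.597 × 228 × 2.72 / (1.56×10⁻⁵) = 2.37×10^7
Since 2.37×10^7 > 5×10^6, the flow is turbulent.

Re = 2.37×10^7 (turbulent)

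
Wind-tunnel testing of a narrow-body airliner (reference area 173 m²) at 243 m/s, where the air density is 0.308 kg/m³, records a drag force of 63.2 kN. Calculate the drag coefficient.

From D = ½ρv²S·CD, rearranging gives CD = 2D/(ρv²S).
CD = 2 × 63200 / (0.308 × 243² × 173) = 0.0402

CD = 0.0402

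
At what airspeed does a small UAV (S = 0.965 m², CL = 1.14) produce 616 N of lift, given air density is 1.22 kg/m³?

L = ½ρv²S·CL ⇒ v = √(2L/(ρ·S·CL))
v = √(2 × 616 / (1.22 × 0.965 × 1.14)) = √917.9 = 30.3 m/s

v = 30.3 m/s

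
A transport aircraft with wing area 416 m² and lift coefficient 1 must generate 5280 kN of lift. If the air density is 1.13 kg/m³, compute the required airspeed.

L = ½ρv²S·CL ⇒ v = √(2L/(ρ·S·CL))
v = √(2 × 5.28×10^6 / (1.13 × 416 × 1)) = √22460 = 150 m/s

v = 150 m/s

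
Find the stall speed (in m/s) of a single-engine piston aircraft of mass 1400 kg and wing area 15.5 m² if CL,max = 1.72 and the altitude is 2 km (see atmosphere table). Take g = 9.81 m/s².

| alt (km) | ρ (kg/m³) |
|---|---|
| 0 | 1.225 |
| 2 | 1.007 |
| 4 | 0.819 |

At 2 km, from the table: ρ = 1.007 kg/m³.
Weight W = mg = 1400 × 9.81 = 13730 N.
V_stall = √(2W/(ρ·S·CL,max)) = √(2 × 13730 / (1.007 × 15.5 × 1.72))
V_stall = √1023 = 32 m/s

V_stall = 32 m/s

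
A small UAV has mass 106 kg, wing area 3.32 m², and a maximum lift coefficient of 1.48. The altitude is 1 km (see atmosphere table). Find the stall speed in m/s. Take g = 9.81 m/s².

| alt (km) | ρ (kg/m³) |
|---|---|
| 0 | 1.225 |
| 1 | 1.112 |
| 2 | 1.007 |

V_stall = 19.5 m/s

At 1 km, from the table: ρ = 1.112 kg/m³.
Weight W = mg = 106 × 9.81 = 1040 N.
From L = ½ρV²S·CL,max = W: V_stall = √(2W/(ρSCL,max)) = √(2·1040/(1.112·3.32·1.48))
V_stall = √380.6 = 19.5 m/s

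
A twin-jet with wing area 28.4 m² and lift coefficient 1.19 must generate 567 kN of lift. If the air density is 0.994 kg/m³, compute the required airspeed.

v = 184 m/s

L = ½ρv²S·CL ⇒ v = √(2L/(ρ·S·CL))
v = √(2 × 5.67×10^5 / (0.994 × 28.4 × 1.19)) = √33760 = 184 m/s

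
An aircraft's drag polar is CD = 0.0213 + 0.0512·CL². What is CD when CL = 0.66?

CD = 0.0436

CD = 0.0213 + 0.0512 × 0.66² = 0.0213 + 0.0223 = 0.0436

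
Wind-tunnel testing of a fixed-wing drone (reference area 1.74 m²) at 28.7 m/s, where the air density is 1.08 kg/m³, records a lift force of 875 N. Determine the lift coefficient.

From L = ½ρv²S·CL, rearranging gives CL = 2L/(ρv²S).
CL = 2 × 875 / (1.08 × 28.7² × 1.74) = 1.13

CL = 1.13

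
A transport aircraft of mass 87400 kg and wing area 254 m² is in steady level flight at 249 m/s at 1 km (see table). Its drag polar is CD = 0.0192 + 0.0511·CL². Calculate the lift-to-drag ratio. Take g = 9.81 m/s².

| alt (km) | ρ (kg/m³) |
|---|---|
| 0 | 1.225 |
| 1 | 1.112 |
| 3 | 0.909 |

L/D = 4.97

At 1 km, from the table: ρ = 1.112 kg/m³.
In steady level flight, lift balances weight: W = mg = 87400 × 9.81 = 8.5739×10^5 N.
q = ½ρv² = ½ × 1.112 × 249² = 34470 Pa.
CL = W/(q·S) = 8.5739×10^5 / (34470 × 254) = 0.09792.
CD = 0.0192 + 0.0511 × 0.09792² = 0.01969.
L/D = CL/CD = 0.09792 / 0.01969 = 4.97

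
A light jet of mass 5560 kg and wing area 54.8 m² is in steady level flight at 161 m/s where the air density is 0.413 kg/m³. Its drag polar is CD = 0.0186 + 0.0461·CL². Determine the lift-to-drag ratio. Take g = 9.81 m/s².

Weight W = mg = 5560 × 9.81 = 54544 N; in level flight L = W.
Dynamic pressure q = 0.5 × 0.413 × 161² = 5353 Pa.
Required CL = L/(qS) = 54544/(5353·54.8) = 0.1859.
CD = 0.0186 + 0.0461 × 0.1859² = 0.02019.
L/D = CL/CD = 0.1859 / 0.02019 = 9.21

L/D = 9.21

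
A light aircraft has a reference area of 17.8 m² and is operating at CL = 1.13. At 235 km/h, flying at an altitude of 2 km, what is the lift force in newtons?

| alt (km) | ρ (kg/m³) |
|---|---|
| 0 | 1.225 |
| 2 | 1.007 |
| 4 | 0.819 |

L = 43200 N

At 2 km, from the table: ρ = 1.007 kg/m³.
Convert speed: v = 235 km/h ÷ 3.6 = 65.28 m/s.
Dynamic pressure q = ½ρv² = ½ × 1.007 × 65.28² = 2146 Pa.
L = q·S·CL = 2146 × 17.8 × 1.13 = 43200 N ≈ 43.2 kN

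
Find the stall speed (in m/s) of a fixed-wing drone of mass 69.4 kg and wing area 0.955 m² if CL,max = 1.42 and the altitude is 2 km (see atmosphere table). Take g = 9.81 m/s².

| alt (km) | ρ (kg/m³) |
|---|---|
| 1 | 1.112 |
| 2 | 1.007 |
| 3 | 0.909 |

At 2 km, from the table: ρ = 1.007 kg/m³.
At stall, lift equals weight: L = W = m·g = 69.4 × 9.81 = 680.8 N.
From L = ½ρV²S·CL,max = W: V_stall = √(2W/(ρSCL,max)) = √(2·680.8/(1.007·0.955·1.42))
V_stall = √997.1 = 31.6 m/s

V_stall = 31.6 m/s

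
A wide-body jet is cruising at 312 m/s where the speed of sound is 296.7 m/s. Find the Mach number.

M = v/a = 312 / 296.7 = 1.05

M = 1.05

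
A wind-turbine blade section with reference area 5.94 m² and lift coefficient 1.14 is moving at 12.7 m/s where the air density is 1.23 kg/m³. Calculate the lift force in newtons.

L = 672 N

L = ½ρv²S·CL = ½ × 1.23 × 12.7² × 5.94 × 1.14 = 672 N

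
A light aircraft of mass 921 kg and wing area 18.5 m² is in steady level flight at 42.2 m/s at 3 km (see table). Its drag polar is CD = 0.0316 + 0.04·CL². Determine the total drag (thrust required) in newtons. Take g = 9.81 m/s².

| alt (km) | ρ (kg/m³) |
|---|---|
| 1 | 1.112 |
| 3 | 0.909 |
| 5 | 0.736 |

At 3 km, from the table: ρ = 0.909 kg/m³.
Level flight ⇒ L = W = m·g = 921 × 9.81 = 9035 N.
Dynamic pressure q = 0.5 × 0.909 × 42.2² = 809.4 Pa.
Required CL = L/(qS) = 9035/(809.4·18.5) = 0.6034.
CD = 0.0316 + 0.04 × 0.6034² = 0.04616.
D = q·S·CD = 809.4 × 18.5 × 0.04616 = 691.2 N

D = 691 N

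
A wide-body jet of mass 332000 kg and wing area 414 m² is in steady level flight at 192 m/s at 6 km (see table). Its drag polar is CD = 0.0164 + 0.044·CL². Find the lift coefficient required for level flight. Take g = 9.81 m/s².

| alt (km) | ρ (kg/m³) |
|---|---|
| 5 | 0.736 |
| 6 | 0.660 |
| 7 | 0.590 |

At 6 km, from the table: ρ = 0.660 kg/m³.
Weight W = mg = 332000 × 9.81 = 3.2569×10^6 N; in level flight L = W.
q = ½ρv² = ½ × 0.66 × 192² = 12170 Pa.
CL = W/(q·S) = 3.2569×10^6 / (12170 × 414) = 0.6467.

CL = 0.647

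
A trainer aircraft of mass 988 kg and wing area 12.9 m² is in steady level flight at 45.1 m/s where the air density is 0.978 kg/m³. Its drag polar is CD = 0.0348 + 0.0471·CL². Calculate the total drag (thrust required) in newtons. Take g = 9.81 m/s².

Level flight ⇒ L = W = m·g = 988 × 9.81 = 9692.3 N.
q = ½ρv² = ½ × 0.978 × 45.1² = 994.6 Pa.
CL = W/(q·S) = 9692.3 / (994.6 × 12.9) = 0.7554.
CD = 0.0348 + 0.0471 × 0.7554² = 0.06168.
D = q·S·CD = 994.6 × 12.9 × 0.06168 = 791.4 N

D = 791 N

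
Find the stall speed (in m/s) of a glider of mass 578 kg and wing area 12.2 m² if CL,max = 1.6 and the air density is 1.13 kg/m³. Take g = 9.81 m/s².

Stall occurs when L = W at CL,max. W = mg = 578 × 9.81 = 5670 N.
V_stall = √(2W/(ρ·S·CL,max)) = √(2 × 5670 / (1.13 × 12.2 × 1.6))
V_stall = √514.1 = 22.7 m/s

V_stall = 22.7 m/s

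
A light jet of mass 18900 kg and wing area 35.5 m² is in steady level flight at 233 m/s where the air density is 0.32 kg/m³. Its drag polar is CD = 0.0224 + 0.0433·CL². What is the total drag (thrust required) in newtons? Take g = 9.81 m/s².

Level flight ⇒ L = W = m·g = 18900 × 9.81 = 1.8541×10^5 N.
q = ½ρv² = ½ × 0.32 × 233² = 8686 Pa.
CL = 2W/(ρv²S) = 2×1.8541×10^5/(0.32×233²×35.5) = 0.6013.
CD = 0.0224 + 0.0433 × 0.6013² = 0.03805.
D = q·S·CD = 8686 × 35.5 × 0.03805 = 11730 N

D = 11700 N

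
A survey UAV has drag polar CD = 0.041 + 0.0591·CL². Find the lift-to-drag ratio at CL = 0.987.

CD = 0.041 + 0.0591 × 0.987² = 0.09857
L/D = CL/CD = 0.987 / 0.09857 = 10

L/D = 10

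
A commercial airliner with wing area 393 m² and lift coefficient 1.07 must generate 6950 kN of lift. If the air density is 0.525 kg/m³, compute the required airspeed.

v = 251 m/s

L = ½ρv²S·CL ⇒ v = √(2L/(ρ·S·CL))
v = √(2 × 6.95×10^6 / (0.525 × 393 × 1.07)) = √62960 = 251 m/s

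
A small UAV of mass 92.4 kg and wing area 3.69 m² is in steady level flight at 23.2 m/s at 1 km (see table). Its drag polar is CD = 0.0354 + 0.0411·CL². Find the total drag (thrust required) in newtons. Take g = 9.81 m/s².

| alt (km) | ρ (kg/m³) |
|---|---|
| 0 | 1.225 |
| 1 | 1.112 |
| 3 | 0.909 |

D = 69.7 N

At 1 km, from the table: ρ = 1.112 kg/m³.
Weight W = mg = 92.4 × 9.81 = 906.44 N; in level flight L = W.
q = ½ρv² = ½ × 1.112 × 23.2² = 299.3 Pa.
Required CL = L/(qS) = 906.44/(299.3·3.69) = 0.8209.
CD = 0.0354 + 0.0411 × 0.8209² = 0.06309.
D = q·S·CD = 299.3 × 3.69 × 0.06309 = 69.67 N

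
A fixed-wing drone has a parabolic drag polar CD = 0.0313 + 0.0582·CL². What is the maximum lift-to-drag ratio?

(L/D)max = 11.7

For CD = CD0 + K·CL², (L/D)max occurs at CL* = √(CD0/K) and equals 1/(2√(K·CD0)).
(L/D)max = 1/(2√(0.0582 × 0.0313)) = 1/(2 × 0.04268) = 11.7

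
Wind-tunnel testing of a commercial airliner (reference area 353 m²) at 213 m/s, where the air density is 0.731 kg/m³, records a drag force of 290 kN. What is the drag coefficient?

CD = 0.0495

From D = ½ρv²S·CD, rearranging gives CD = 2D/(ρv²S).
CD = 2 × 2.9×10^5 / (0.731 × 213² × 353) = 0.0495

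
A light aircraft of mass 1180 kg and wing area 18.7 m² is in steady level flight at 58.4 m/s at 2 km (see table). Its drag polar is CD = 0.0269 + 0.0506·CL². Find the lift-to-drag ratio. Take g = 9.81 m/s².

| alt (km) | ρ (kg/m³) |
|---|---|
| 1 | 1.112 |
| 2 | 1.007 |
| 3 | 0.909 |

L/D = 10.8

At 2 km, from the table: ρ = 1.007 kg/m³.
Level flight ⇒ L = W = m·g = 1180 × 9.81 = 11576 N.
q = ½ρv² = ½ × 1.007 × 58.4² = 1717 Pa.
CL = 2W/(ρv²S) = 2×11576/(1.007×58.4²×18.7) = 0.3605.
CD = 0.0269 + 0.0506 × 0.3605² = 0.03348.
L/D = CL/CD = 0.3605 / 0.03348 = 10.8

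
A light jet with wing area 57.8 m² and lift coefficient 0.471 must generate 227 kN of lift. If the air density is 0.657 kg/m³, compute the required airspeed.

L = ½ρv²S·CL ⇒ v = √(2L/(ρ·S·CL))
v = √(2 × 2.27×10^5 / (0.657 × 57.8 × 0.471)) = √25380 = 159 m/s

v = 159 m/s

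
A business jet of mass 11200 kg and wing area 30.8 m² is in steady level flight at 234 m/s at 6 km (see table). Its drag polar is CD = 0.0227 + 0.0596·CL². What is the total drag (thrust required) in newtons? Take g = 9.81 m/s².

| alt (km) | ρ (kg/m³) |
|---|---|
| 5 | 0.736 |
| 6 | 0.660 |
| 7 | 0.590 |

D = 13900 N

At 6 km, from the table: ρ = 0.660 kg/m³.
Level flight ⇒ L = W = m·g = 11200 × 9.81 = 1.0987×10^5 N.
Dynamic pressure q = 0.5 × 0.66 × 234² = 18070 Pa.
Required CL = L/(qS) = 1.0987×10^5/(18070·30.8) = 0.1974.
CD = 0.0227 + 0.0596 × 0.1974² = 0.02502.
D = q·S·CD = 18070 × 30.8 × 0.02502 = 13930 N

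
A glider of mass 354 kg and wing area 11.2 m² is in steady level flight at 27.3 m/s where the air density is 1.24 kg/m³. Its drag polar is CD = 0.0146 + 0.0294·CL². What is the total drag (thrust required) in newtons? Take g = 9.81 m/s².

Weight W = mg = 354 × 9.81 = 3472.7 N; in level flight L = W.
q = ½ρv² = ½ × 1.24 × 27.3² = 462.1 Pa.
CL = 2W/(ρv²S) = 2×3472.7/(1.24×27.3²×11.2) = 0.671.
CD = 0.0146 + 0.0294 × 0.671² = 0.02784.
D = q·S·CD = 462.1 × 11.2 × 0.02784 = 144.1 N

D = 144 N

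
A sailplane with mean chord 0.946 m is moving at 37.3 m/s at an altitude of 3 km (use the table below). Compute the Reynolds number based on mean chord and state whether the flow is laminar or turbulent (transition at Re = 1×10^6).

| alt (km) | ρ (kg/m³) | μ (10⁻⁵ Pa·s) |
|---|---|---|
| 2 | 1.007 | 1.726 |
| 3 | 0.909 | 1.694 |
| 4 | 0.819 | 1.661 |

Re = 1.89×10^6 (turbulent)

At 3 km, from the table: ρ = 0.909 kg/m³, μ = 1.694×10⁻⁵ Pa·s.
Re = ρ·v·c/μ = 0.909 × 37.3 × 0.946 / (1.694×10⁻⁵) = 1.89×10^6
Since 1.89×10^6 > 1×10^6, the flow is turbulent.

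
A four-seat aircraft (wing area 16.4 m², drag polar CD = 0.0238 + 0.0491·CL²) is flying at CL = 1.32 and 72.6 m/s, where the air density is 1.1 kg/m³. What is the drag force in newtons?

CD = 0.0238 + 0.0491 × 1.32² = 0.1094
D = ½ρv²S·CD = ½ × 1.1 × 72.6² × 16.4 × 0.1094 = 5200 N

D = 5200 N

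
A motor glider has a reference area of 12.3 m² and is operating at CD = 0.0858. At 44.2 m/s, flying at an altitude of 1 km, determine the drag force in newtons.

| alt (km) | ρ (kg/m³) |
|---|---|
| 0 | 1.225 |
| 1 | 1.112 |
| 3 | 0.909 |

D = 1150 N

At 1 km, from the table: ρ = 1.112 kg/m³.
D = ½ρv²S·CD = ½ × 1.112 × 44.2² × 12.3 × 0.0858 = 1150 N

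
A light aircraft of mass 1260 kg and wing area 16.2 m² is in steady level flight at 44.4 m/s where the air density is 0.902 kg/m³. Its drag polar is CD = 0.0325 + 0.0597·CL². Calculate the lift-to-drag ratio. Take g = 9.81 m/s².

Weight W = mg = 1260 × 9.81 = 12361 N; in level flight L = W.
q = ½ρv² = ½ × 0.902 × 44.4² = 889.1 Pa.
Required CL = L/(qS) = 12361/(889.1·16.2) = 0.8582.
CD = 0.0325 + 0.0597 × 0.8582² = 0.07647.
L/D = CL/CD = 0.8582 / 0.07647 = 11.2

L/D = 11.2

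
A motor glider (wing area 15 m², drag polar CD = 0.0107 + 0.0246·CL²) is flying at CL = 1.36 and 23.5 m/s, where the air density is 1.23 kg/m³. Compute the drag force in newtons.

D = 286 N

CD = 0.0107 + 0.0246 × 1.36² = 0.0562
D = ½ρv²S·CD = ½ × 1.23 × 23.5² × 15 × 0.0562 = 286 N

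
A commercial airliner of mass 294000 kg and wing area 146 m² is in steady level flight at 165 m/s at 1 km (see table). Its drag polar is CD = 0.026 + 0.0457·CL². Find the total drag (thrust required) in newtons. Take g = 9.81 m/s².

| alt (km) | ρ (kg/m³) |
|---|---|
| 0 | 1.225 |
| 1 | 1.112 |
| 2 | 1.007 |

D = 2.29×10^5 N

At 1 km, from the table: ρ = 1.112 kg/m³.
In steady level flight, lift balances weight: W = mg = 294000 × 9.81 = 2.8841×10^6 N.
q = ½ρv² = ½ × 1.112 × 165² = 15140 Pa.
CL = 2W/(ρv²S) = 2×2.8841×10^6/(1.112×165²×146) = 1.305.
CD = 0.026 + 0.0457 × 1.305² = 0.1038.
D = q·S·CD = 15140 × 146 × 0.1038 = 2.295×10^5 N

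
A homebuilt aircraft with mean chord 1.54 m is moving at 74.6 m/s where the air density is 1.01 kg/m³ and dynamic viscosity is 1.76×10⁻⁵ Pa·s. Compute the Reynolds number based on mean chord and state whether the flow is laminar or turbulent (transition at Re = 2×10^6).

Re = 6.59×10^6 (turbulent)

Re = ρ·v·c/μ = 1.01 × 74.6 × 1.54 / (1.76×10⁻⁵) = 6.59×10^6
Since 6.59×10^6 > 2×10^6, the flow is turbulent.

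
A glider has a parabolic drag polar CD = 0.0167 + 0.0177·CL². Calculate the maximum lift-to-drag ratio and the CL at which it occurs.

For CD = CD0 + K·CL², (L/D)max occurs at CL* = √(CD0/K) and equals 1/(2√(K·CD0)).
(L/D)max = 1/(2√(0.0177 × 0.0167)) = 1/(2 × 0.01719) = 29.1
CL* = √(0.0167/0.0177) = 0.971

(L/D)max = 29.1, at CL = 0.971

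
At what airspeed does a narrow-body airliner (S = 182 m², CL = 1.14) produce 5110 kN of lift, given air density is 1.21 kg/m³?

v = 202 m/s

L = ½ρv²S·CL ⇒ v = √(2L/(ρ·S·CL))
v = √(2 × 5.11×10^6 / (1.21 × 182 × 1.14)) = √40710 = 202 m/s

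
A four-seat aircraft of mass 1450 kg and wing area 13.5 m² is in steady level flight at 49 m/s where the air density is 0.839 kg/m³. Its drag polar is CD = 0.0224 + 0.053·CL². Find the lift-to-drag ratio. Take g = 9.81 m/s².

L/D = 13

Level flight ⇒ L = W = m·g = 1450 × 9.81 = 14224 N.
q = ½ρv² = ½ × 0.839 × 49² = 1007 Pa.
CL = 2W/(ρv²S) = 2×14224/(0.839×49²×13.5) = 1.046.
CD = 0.0224 + 0.053 × 1.046² = 0.0804.
L/D = CL/CD = 1.046 / 0.0804 = 13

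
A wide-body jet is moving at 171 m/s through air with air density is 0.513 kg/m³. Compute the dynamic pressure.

q = ½ρv² = ½ × 0.513 × 171² = 7500 Pa

q = 7500 Pa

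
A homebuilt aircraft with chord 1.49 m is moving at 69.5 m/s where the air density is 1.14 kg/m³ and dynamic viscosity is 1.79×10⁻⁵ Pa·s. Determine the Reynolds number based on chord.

Re = ρ·v·c/μ = 1.14 × 69.5 × 1.49 / (1.79×10⁻⁵) = 6.6×10^6

Re = 6.6×10^6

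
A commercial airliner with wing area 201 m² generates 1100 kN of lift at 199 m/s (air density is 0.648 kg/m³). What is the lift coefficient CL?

From L = ½ρv²S·CL, rearranging gives CL = 2L/(ρv²S).
CL = 2 × 1.1×10^6 / (0.648 × 199² × 201) = 0.427

CL = 0.427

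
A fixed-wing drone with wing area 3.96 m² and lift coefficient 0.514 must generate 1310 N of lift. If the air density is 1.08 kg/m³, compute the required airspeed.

v = 34.5 m/s

L = ½ρv²S·CL ⇒ v = √(2L/(ρ·S·CL))
v = √(2 × 1310 / (1.08 × 3.96 × 0.514)) = √1192 = 34.5 m/s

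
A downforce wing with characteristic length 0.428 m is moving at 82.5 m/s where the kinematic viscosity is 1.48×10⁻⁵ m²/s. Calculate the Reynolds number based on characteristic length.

Re = 2.39×10^6

Re = v·c/ν = 82.5 × 0.428 / (1.48×10⁻⁵) = 2.39×10^6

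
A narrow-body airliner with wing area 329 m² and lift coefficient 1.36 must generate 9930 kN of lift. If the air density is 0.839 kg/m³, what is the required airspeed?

v = 230 m/s

L = ½ρv²S·CL ⇒ v = √(2L/(ρ·S·CL))
v = √(2 × 9.93×10^6 / (0.839 × 329 × 1.36)) = √52900 = 230 m/s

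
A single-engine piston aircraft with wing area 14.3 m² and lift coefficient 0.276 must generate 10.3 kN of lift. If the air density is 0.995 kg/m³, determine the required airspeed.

L = ½ρv²S·CL ⇒ v = √(2L/(ρ·S·CL))
v = √(2 × 10300 / (0.995 × 14.3 × 0.276)) = √5246 = 72.4 m/s

v = 72.4 m/s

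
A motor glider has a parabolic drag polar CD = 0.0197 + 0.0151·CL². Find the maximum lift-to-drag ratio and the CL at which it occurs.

(L/D)max = 29, at CL = 1.14

For CD = CD0 + K·CL², (L/D)max occurs at CL* = √(CD0/K) and equals 1/(2√(K·CD0)).
(L/D)max = 1/(2√(0.0151 × 0.0197)) = 1/(2 × 0.01725) = 29
CL* = √(0.0197/0.0151) = 1.14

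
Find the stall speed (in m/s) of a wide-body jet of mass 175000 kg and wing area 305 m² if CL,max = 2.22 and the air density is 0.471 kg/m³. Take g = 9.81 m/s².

V_stall = 104 m/s

At stall, lift equals weight: L = W = m·g = 175000 × 9.81 = 1.717×10^6 N.
From L = ½ρV²S·CL,max = W: V_stall = √(2W/(ρSCL,max)) = √(2·1.717×10^6/(0.471·305·2.22))
V_stall = √10770 = 104 m/s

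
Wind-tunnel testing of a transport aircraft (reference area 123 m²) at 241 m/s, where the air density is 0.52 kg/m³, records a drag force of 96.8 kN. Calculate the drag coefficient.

CD = 0.0521

From D = ½ρv²S·CD, rearranging gives CD = 2D/(ρv²S).
CD = 2 × 96800 / (0.52 × 241² × 123) = 0.0521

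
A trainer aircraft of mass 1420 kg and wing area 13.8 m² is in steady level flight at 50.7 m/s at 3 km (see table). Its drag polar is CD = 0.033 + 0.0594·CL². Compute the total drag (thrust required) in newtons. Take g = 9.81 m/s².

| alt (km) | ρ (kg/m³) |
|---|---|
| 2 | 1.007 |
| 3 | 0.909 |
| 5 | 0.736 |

At 3 km, from the table: ρ = 0.909 kg/m³.
In steady level flight, lift balances weight: W = mg = 1420 × 9.81 = 13930 N.
q = ½ρv² = ½ × 0.909 × 50.7² = 1168 Pa.
Required CL = L/(qS) = 13930/(1168·13.8) = 0.864.
CD = 0.033 + 0.0594 × 0.864² = 0.07734.
D = q·S·CD = 1168 × 13.8 × 0.07734 = 1247 N

D = 1250 N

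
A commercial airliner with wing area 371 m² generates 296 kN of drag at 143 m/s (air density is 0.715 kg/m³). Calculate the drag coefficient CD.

From D = ½ρv²S·CD, rearranging gives CD = 2D/(ρv²S).
CD = 2 × 2.96×10^5 / (0.715 × 143² × 371) = 0.109

CD = 0.109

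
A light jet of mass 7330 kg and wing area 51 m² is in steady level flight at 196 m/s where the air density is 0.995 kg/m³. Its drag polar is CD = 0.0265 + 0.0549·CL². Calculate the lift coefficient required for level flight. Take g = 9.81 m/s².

CL = 0.0738

Level flight ⇒ L = W = m·g = 7330 × 9.81 = 71907 N.
q = ½ρv² = ½ × 0.995 × 196² = 19110 Pa.
CL = 2W/(ρv²S) = 2×71907/(0.995×196²×51) = 0.07377.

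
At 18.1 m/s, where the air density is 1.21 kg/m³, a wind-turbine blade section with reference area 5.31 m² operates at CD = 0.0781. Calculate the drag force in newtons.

D = 82.2 N

D = ½ρv²S·CD = ½ × 1.21 × 18.1² × 5.31 × 0.0781 = 82.2 N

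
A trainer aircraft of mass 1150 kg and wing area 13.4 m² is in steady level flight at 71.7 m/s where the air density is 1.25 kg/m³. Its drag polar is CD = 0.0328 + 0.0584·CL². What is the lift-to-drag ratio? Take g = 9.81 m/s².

L/D = 7.12

In steady level flight, lift balances weight: W = mg = 1150 × 9.81 = 11282 N.
Dynamic pressure q = 0.5 × 1.25 × 71.7² = 3213 Pa.
CL = W/(q·S) = 11282 / (3213 × 13.4) = 0.262.
CD = 0.0328 + 0.0584 × 0.262² = 0.03681.
L/D = CL/CD = 0.262 / 0.03681 = 7.12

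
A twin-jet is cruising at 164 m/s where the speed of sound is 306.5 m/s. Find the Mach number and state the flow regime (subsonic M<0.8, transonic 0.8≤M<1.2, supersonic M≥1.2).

M = v/a = 164 / 306.5 = 0.535
M = 0.535 → subsonic.

M = 0.535 (subsonic)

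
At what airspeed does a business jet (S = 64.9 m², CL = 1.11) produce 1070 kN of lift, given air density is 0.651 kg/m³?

L = ½ρv²S·CL ⇒ v = √(2L/(ρ·S·CL))
v = √(2 × 1.07×10^6 / (0.651 × 64.9 × 1.11)) = √45630 = 214 m/s

v = 214 m/s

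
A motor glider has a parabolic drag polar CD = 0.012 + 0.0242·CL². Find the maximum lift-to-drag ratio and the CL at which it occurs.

(L/D)max = 29.3, at CL = 0.704

For CD = CD0 + K·CL², (L/D)max occurs at CL* = √(CD0/K) and equals 1/(2√(K·CD0)).
(L/D)max = 1/(2√(0.0242 × 0.012)) = 1/(2 × 0.01704) = 29.3
CL* = √(0.012/0.0242) = 0.704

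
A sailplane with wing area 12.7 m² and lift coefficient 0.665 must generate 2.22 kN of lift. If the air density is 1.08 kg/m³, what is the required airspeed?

L = ½ρv²S·CL ⇒ v = √(2L/(ρ·S·CL))
v = √(2 × 2220 / (1.08 × 12.7 × 0.665)) = √486.8 = 22.1 m/s

v = 22.1 m/s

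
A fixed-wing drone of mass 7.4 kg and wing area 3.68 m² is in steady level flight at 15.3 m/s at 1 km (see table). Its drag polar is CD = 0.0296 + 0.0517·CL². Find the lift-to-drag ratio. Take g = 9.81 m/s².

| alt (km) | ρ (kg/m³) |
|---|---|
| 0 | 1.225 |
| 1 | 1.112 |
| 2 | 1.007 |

L/D = 4.92

At 1 km, from the table: ρ = 1.112 kg/m³.
In steady level flight, lift balances weight: W = mg = 7.4 × 9.81 = 72.594 N.
q = ½ρv² = ½ × 1.112 × 15.3² = 130.2 Pa.
CL = W/(q·S) = 72.594 / (130.2 × 3.68) = 0.1516.
CD = 0.0296 + 0.0517 × 0.1516² = 0.03079.
L/D = CL/CD = 0.1516 / 0.03079 = 4.92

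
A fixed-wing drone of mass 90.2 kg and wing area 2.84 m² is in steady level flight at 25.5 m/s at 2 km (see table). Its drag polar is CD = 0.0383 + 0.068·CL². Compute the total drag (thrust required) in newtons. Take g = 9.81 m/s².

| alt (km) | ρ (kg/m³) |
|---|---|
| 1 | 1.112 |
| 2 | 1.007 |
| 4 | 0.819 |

D = 92.9 N

At 2 km, from the table: ρ = 1.007 kg/m³.
In steady level flight, lift balances weight: W = mg = 90.2 × 9.81 = 884.86 N.
q = ½ρv² = ½ × 1.007 × 25.5² = 327.4 Pa.
Required CL = L/(qS) = 884.86/(327.4·2.84) = 0.9517.
CD = 0.0383 + 0.068 × 0.9517² = 0.09988.
D = q·S·CD = 327.4 × 2.84 × 0.09988 = 92.87 N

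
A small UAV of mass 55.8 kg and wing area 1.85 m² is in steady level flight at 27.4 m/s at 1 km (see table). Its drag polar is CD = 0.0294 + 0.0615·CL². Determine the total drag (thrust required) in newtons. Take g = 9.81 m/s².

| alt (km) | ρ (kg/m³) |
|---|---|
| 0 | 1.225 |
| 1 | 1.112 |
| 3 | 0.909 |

At 1 km, from the table: ρ = 1.112 kg/m³.
In steady level flight, lift balances weight: W = mg = 55.8 × 9.81 = 547.4 N.
Dynamic pressure q = 0.5 × 1.112 × 27.4² = 417.4 Pa.
CL = 2W/(ρv²S) = 2×547.4/(1.112×27.4²×1.85) = 0.7089.
CD = 0.0294 + 0.0615 × 0.7089² = 0.0603.
D = q·S·CD = 417.4 × 1.85 × 0.0603 = 46.57 N

D = 46.6 N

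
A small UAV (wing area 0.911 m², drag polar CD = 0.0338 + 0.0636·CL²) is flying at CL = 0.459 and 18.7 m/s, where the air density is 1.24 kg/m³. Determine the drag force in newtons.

D = 9.32 N

CD = 0.0338 + 0.0636 × 0.459² = 0.0472
D = ½ρv²S·CD = ½ × 1.24 × 18.7² × 0.911 × 0.0472 = 9.32 N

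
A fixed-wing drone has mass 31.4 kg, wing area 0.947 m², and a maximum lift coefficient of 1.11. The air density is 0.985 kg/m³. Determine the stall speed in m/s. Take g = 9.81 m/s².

V_stall = 24.4 m/s

Weight W = mg = 31.4 × 9.81 = 308 N.
From L = ½ρV²S·CL,max = W: V_stall = √(2W/(ρSCL,max)) = √(2·308/(0.985·0.947·1.11))
V_stall = √595 = 24.4 m/s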